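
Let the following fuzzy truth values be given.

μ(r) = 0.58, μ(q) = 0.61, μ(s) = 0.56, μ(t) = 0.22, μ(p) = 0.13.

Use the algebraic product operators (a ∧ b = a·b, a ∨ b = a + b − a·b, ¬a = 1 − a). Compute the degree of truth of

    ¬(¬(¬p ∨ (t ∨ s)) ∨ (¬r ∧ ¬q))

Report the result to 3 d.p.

¬p = 1 − 0.1300 = 0.8700
t ∨ s = a + b − a·b on (0.2200, 0.5600) = 0.6568
¬p ∨ (t ∨ s) = a + b − a·b on (0.8700, 0.6568) = 0.9554
¬(¬p ∨ (t ∨ s)) = 1 − 0.9554 = 0.0446
¬r = 1 − 0.5800 = 0.4200
¬q = 1 − 0.6100 = 0.3900
¬r ∧ ¬q = a·b on (0.4200, 0.3900) = 0.1638
¬(¬p ∨ (t ∨ s)) ∨ (¬r ∧ ¬q) = a + b − a·b on (0.0446, 0.1638) = 0.2011
¬(¬(¬p ∨ (t ∨ s)) ∨ (¬r ∧ ¬q)) = 1 − 0.2011 = 0.7989

0.799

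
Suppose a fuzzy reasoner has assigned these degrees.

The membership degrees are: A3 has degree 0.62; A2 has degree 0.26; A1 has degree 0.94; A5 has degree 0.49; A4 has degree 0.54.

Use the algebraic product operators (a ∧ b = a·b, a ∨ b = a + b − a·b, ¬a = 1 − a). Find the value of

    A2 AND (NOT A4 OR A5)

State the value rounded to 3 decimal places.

0.188

NOT A4 = 1 − 0.5400 = 0.4600
NOT A4 OR A5 = a + b − a·b on (0.4600, 0.4900) = 0.7246
A2 AND (NOT A4 OR A5) = a·b on (0.2600, 0.7246) = 0.1884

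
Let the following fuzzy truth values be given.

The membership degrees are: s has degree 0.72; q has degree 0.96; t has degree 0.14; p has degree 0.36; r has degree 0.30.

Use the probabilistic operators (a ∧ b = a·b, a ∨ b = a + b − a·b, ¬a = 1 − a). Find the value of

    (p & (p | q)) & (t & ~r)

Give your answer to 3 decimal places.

p | q = a + b − a·b on (0.3600, 0.9600) = 0.9744
p & (p | q) = a·b on (0.3600, 0.9744) = 0.3508
~r = 1 − 0.3000 = 0.7000
t & ~r = a·b on (0.1400, 0.7000) = 0.0980
(p & (p | q)) & (t & ~r) = a·b on (0.3508, 0.0980) = 0.0344

0.034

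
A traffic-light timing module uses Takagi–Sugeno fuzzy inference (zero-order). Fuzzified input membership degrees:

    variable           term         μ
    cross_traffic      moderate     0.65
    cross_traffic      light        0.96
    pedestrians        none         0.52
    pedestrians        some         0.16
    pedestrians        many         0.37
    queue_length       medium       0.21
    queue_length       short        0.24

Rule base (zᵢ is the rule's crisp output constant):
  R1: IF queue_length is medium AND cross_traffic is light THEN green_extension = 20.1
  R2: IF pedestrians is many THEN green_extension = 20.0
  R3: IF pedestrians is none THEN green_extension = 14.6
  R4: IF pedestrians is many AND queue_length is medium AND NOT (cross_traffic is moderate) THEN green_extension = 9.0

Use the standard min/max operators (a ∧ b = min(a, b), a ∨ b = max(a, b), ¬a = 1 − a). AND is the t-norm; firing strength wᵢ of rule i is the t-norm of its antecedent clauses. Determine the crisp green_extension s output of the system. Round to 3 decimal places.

R1 (z=20.1): medium=0.21, light=0.96; AND[min(a, b)] → w = 0.21
R2 (z=20.0): many=0.37 → w = 0.37
R3 (z=14.6): none=0.52 → w = 0.52
R4 (z=9.0): many=0.37, medium=0.21, ¬moderate=1−0.65=0.35; AND[min(a, b)] → w = 0.21
Weighted average = (0.21·20.1 + 0.37·20.0 + 0.52·14.6 + 0.21·9.0) / (0.21 + 0.37 + 0.52 + 0.21)
  = 21.1030 / 1.3100 = 16.109

16.109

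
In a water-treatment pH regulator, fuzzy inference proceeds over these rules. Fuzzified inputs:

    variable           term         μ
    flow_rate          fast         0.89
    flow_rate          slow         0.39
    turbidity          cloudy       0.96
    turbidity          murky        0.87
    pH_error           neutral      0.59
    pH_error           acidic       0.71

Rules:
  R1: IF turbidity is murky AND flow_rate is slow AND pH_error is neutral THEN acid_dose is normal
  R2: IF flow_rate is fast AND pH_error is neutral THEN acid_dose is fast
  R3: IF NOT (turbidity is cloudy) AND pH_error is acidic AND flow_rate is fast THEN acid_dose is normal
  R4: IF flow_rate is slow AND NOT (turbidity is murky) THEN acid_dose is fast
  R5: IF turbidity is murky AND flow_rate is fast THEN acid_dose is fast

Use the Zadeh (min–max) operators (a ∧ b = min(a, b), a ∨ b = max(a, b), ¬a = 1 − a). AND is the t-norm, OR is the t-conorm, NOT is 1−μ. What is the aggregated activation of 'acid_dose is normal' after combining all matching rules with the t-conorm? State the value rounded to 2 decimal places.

R1: murky=0.87, slow=0.39, neutral=0.59; AND[min(a, b)] → w = 0.39
R2: fast=0.89, neutral=0.59; AND[min(a, b)] → w = 0.59
R3: ¬cloudy=1−0.96=0.04, acidic=0.71, fast=0.89; AND[min(a, b)] → w = 0.04
R4: slow=0.39, ¬murky=1−0.87=0.13; AND[min(a, b)] → w = 0.13
R5: murky=0.87, fast=0.89; AND[min(a, b)] → w = 0.87
Rules with consequent 'normal': {R1, R3} → strengths 0.39, 0.04
Aggregate via t-conorm [max(a, b)]: 0.39

0.39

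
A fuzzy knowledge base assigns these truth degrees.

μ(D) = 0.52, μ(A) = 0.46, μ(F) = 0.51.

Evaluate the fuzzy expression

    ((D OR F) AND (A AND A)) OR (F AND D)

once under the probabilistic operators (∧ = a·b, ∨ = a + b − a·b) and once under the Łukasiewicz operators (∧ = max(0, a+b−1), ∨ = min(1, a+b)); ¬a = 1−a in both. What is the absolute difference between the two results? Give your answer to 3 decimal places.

0.354

Under probabilistic:
  D OR F = a + b − a·b on (0.5200, 0.5100) = 0.7648
  A AND A = a·b on (0.4600, 0.4600) = 0.2116
  (D OR F) AND (A AND A) = a·b on (0.7648, 0.2116) = 0.1618
  F AND D = a·b on (0.5100, 0.5200) = 0.2652
  ((D OR F) AND (A AND A)) OR (F AND D) = a + b − a·b on (0.1618, 0.2652) = 0.3841
  → value = 0.3841
Under Łukasiewicz:
  D OR F = min(1, a+b) on (0.52, 0.51) = 1.00
  A AND A = max(0, a+b−1) on (0.46, 0.46) = 0.00
  (D OR F) AND (A AND A) = max(0, a+b−1) on (1.00, 0.00) = 0.00
  F AND D = max(0, a+b−1) on (0.51, 0.52) = 0.03
  ((D OR F) AND (A AND A)) OR (F AND D) = min(1, a+b) on (0.00, 0.03) = 0.03
  → value = 0.0300
|0.3841 − 0.0300| = 0.354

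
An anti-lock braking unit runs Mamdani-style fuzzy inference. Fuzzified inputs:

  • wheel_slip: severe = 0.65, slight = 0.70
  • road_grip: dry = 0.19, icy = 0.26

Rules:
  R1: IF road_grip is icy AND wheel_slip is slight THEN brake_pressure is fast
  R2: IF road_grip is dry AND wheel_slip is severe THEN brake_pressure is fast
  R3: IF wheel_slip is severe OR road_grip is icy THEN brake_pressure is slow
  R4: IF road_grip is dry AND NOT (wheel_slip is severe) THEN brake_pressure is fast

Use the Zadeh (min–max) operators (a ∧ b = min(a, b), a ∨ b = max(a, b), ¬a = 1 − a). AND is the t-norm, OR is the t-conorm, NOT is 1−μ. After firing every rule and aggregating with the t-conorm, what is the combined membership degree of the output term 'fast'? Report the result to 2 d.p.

R1: icy=0.26, slight=0.70; AND[min(a, b)] → w = 0.26
R2: dry=0.19, severe=0.65; AND[min(a, b)] → w = 0.19
R3: severe=0.65, icy=0.26; OR[max(a, b)] → w = 0.65
R4: dry=0.19, ¬severe=1−0.65=0.35; AND[min(a, b)] → w = 0.19
Rules with consequent 'fast': {R1, R2, R4} → strengths 0.26, 0.19, 0.19
Aggregate via t-conorm [max(a, b)]: 0.26

0.26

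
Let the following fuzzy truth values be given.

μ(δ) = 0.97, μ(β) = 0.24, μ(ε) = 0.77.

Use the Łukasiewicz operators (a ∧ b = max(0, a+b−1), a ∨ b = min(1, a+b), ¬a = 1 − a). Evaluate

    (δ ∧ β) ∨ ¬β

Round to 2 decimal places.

0.97

δ ∧ β = max(0, a+b−1) on (0.97, 0.24) = 0.21
¬β = 1 − 0.24 = 0.76
(δ ∧ β) ∨ ¬β = min(1, a+b) on (0.21, 0.76) = 0.97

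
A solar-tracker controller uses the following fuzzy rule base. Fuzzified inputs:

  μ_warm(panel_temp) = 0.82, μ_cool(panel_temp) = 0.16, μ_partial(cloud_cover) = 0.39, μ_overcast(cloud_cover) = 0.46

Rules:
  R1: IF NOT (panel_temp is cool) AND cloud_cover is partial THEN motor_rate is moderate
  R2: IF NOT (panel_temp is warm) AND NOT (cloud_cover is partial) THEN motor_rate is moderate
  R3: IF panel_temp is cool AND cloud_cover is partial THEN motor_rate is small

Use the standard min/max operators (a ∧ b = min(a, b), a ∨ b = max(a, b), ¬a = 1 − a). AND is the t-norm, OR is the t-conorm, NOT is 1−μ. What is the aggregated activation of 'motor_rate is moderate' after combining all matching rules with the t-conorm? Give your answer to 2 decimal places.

0.39

R1: ¬cool=1−0.16=0.84, partial=0.39; AND[min(a, b)] → w = 0.39
R2: ¬warm=1−0.82=0.18, ¬partial=1−0.39=0.61; AND[min(a, b)] → w = 0.18
R3: cool=0.16, partial=0.39; AND[min(a, b)] → w = 0.16
Rules with consequent 'moderate': {R1, R2} → strengths 0.39, 0.18
Aggregate via t-conorm [max(a, b)]: 0.39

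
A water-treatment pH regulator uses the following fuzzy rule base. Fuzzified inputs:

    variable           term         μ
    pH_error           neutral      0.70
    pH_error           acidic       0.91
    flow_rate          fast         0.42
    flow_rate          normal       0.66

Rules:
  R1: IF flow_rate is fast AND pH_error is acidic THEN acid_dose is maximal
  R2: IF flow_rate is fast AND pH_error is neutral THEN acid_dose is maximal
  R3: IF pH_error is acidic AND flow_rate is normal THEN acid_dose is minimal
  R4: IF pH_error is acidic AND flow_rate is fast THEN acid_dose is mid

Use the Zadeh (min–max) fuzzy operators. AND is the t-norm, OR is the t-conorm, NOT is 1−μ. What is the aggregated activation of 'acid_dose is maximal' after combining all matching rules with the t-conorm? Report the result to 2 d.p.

0.42

R1: fast=0.42, acidic=0.91; AND[min(a, b)] → w = 0.42
R2: fast=0.42, neutral=0.70; AND[min(a, b)] → w = 0.42
R3: acidic=0.91, normal=0.66; AND[min(a, b)] → w = 0.66
R4: acidic=0.91, fast=0.42; AND[min(a, b)] → w = 0.42
Rules with consequent 'maximal': {R1, R2} → strengths 0.42, 0.42
Aggregate via t-conorm [max(a, b)]: 0.42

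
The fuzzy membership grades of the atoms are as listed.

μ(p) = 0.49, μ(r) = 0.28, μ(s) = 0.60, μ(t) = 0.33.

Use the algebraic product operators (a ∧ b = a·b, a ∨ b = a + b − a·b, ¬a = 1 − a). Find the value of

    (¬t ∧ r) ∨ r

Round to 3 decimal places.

0.415

¬t = 1 − 0.3300 = 0.6700
¬t ∧ r = a·b on (0.6700, 0.2800) = 0.1876
(¬t ∧ r) ∨ r = a + b − a·b on (0.1876, 0.2800) = 0.4151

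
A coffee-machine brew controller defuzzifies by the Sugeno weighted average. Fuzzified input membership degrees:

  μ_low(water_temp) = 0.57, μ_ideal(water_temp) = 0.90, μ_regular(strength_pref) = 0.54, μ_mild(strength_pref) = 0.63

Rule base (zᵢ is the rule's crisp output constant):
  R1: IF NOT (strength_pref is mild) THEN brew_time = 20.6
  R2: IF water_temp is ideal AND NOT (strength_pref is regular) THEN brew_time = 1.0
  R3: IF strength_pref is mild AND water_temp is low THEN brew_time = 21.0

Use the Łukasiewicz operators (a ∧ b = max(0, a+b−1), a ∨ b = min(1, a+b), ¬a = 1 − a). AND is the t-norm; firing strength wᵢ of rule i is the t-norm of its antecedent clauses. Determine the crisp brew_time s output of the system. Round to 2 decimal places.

R1 (z=20.6): ¬mild=1−0.63=0.37 → w = 0.37
R2 (z=1.0): ideal=0.90, ¬regular=1−0.54=0.46; AND[max(0, a+b−1)] → w = 0.36
R3 (z=21.0): mild=0.63, low=0.57; AND[max(0, a+b−1)] → w = 0.20
Weighted average = (0.37·20.6 + 0.36·1.0 + 0.20·21.0) / (0.37 + 0.36 + 0.20)
  = 12.1820 / 0.9300 = 13.10

13.10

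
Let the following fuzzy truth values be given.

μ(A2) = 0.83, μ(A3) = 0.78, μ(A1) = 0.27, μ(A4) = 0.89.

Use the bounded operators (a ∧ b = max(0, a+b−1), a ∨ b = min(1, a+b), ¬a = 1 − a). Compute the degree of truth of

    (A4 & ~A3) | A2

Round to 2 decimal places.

~A3 = 1 − 0.78 = 0.22
A4 & ~A3 = max(0, a+b−1) on (0.89, 0.22) = 0.11
(A4 & ~A3) | A2 = min(1, a+b) on (0.11, 0.83) = 0.94

0.94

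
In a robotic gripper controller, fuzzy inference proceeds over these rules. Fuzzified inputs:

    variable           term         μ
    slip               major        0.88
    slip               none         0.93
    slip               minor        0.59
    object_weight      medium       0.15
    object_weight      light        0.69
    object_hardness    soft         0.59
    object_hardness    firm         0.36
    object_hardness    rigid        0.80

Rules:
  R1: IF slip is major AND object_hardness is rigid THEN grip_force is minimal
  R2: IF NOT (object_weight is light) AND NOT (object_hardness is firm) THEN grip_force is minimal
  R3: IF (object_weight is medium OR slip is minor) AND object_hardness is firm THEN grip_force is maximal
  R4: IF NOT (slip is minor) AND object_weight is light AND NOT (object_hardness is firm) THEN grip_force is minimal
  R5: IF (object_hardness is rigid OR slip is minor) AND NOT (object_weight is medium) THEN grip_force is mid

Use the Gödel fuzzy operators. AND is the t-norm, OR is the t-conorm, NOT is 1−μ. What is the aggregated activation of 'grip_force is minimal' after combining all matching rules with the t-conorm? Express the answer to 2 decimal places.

0.80

R1: major=0.88, rigid=0.80; AND[min(a, b)] → w = 0.80
R2: ¬light=1−0.69=0.31, ¬firm=1−0.36=0.64; AND[min(a, b)] → w = 0.31
R3: (medium=0.15 OR minor=0.59) = 0.59; AND[min(a, b)] with firm=0.36 → w = 0.36
R4: ¬minor=1−0.59=0.41, light=0.69, ¬firm=1−0.36=0.64; AND[min(a, b)] → w = 0.41
R5: (rigid=0.80 OR minor=0.59) = 0.80; AND[min(a, b)] with ¬medium=1−0.15=0.85 → w = 0.80
Rules with consequent 'minimal': {R1, R2, R4} → strengths 0.80, 0.31, 0.41
Aggregate via t-conorm [max(a, b)]: 0.80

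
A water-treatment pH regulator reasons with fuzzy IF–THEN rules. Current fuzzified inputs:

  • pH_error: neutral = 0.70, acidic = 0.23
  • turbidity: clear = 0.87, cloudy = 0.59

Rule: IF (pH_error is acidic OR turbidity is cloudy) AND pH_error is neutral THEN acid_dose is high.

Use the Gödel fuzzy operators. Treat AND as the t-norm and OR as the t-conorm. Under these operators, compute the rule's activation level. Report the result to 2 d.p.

0.59

firing strength: (acidic=0.23 OR cloudy=0.59) = 0.59; AND[min(a, b)] with neutral=0.70 → w = 0.59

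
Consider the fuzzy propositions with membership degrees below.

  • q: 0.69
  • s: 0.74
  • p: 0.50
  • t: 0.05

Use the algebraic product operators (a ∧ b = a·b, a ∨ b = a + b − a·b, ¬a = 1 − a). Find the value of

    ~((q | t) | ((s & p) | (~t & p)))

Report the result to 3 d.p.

q | t = a + b − a·b on (0.6900, 0.0500) = 0.7055
s & p = a·b on (0.7400, 0.5000) = 0.3700
~t = 1 − 0.0500 = 0.9500
~t & p = a·b on (0.9500, 0.5000) = 0.4750
(s & p) | (~t & p) = a + b − a·b on (0.3700, 0.4750) = 0.6693
(q | t) | ((s & p) | (~t & p)) = a + b − a·b on (0.7055, 0.6693) = 0.9026
~((q | t) | ((s & p) | (~t & p))) = 1 − 0.9026 = 0.0974

0.097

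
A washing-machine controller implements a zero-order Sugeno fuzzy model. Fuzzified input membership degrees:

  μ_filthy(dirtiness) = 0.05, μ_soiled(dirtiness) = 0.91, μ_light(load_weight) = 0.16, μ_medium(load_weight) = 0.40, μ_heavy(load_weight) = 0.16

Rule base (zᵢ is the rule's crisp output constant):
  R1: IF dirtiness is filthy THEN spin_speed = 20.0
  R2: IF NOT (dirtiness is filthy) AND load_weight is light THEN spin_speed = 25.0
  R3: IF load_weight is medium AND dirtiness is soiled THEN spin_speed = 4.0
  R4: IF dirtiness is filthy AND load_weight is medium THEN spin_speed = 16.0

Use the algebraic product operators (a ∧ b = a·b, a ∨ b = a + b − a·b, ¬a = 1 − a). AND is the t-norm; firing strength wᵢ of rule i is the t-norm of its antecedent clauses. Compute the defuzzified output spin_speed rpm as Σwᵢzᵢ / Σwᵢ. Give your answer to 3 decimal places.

11.222

R1 (z=20.0): filthy=0.05 → w = 0.0500
R2 (z=25.0): ¬filthy=1−0.05=0.95, light=0.16; AND[a·b] → w = 0.1520
R3 (z=4.0): medium=0.40, soiled=0.91; AND[a·b] → w = 0.3640
R4 (z=16.0): filthy=0.05, medium=0.40; AND[a·b] → w = 0.0200
Weighted average = (0.0500·20.0 + 0.1520·25.0 + 0.3640·4.0 + 0.0200·16.0) / (0.0500 + 0.1520 + 0.3640 + 0.0200)
  = 6.5760 / 0.5860 = 11.222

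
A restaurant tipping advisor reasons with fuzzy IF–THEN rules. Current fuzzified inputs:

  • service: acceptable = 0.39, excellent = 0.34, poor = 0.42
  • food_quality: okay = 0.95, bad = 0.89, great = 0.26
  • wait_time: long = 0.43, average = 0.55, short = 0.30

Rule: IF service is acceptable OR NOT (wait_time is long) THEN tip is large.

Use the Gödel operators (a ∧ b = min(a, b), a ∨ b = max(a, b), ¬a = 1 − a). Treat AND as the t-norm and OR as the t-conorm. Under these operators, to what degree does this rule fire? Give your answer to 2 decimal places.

firing strength: acceptable=0.39, ¬long=1−0.43=0.57; OR[max(a, b)] → w = 0.57

0.57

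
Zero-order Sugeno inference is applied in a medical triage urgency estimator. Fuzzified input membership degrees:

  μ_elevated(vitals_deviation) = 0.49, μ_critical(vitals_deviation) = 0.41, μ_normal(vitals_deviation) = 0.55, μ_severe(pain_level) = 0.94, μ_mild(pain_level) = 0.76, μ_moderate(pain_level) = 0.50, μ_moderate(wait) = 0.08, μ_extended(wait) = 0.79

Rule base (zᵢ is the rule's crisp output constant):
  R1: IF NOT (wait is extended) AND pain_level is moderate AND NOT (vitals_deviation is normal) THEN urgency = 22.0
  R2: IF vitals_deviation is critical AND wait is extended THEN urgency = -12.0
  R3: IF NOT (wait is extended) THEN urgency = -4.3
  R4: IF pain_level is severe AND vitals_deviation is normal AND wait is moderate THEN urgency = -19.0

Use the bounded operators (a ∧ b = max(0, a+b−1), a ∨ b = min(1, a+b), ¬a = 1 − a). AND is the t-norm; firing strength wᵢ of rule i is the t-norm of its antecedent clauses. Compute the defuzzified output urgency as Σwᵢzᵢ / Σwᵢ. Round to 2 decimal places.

-8.06

R1 (z=22.0): ¬extended=1−0.79=0.21, moderate=0.50, ¬normal=1−0.55=0.45; AND[max(0, a+b−1)] → w = 0.00
R2 (z=-12.0): critical=0.41, extended=0.79; AND[max(0, a+b−1)] → w = 0.20
R3 (z=-4.3): ¬extended=1−0.79=0.21 → w = 0.21
R4 (z=-19.0): severe=0.94, normal=0.55, moderate=0.08; AND[max(0, a+b−1)] → w = 0.00
Weighted average = (0.00·22.0 + 0.20·-12.0 + 0.21·-4.3 + 0.00·-19.0) / (0.00 + 0.20 + 0.21 + 0.00)
  = -3.3030 / 0.4100 = -8.06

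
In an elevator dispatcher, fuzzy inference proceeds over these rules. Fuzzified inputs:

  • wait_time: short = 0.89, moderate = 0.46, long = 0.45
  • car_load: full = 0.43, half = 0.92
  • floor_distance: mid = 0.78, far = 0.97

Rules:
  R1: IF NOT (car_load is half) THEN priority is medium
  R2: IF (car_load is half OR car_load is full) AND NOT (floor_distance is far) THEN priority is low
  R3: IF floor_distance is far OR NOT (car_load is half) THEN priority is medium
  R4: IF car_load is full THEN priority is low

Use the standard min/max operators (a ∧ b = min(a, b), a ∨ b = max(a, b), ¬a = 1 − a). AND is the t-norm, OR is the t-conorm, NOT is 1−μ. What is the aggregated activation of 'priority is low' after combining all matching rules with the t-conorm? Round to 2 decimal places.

0.43

R1: ¬half=1−0.92=0.08 → w = 0.08
R2: (half=0.92 OR full=0.43) = 0.92; AND[min(a, b)] with ¬far=1−0.97=0.03 → w = 0.03
R3: far=0.97, ¬half=1−0.92=0.08; OR[max(a, b)] → w = 0.97
R4: full=0.43 → w = 0.43
Rules with consequent 'low': {R2, R4} → strengths 0.03, 0.43
Aggregate via t-conorm [max(a, b)]: 0.43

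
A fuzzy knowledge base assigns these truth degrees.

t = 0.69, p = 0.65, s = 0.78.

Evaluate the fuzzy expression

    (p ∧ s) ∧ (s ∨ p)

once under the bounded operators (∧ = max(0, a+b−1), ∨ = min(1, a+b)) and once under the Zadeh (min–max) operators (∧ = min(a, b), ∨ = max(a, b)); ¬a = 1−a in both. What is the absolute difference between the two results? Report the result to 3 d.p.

0.220

Under bounded:
  p ∧ s = max(0, a+b−1) on (0.65, 0.78) = 0.43
  s ∨ p = min(1, a+b) on (0.78, 0.65) = 1.00
  (p ∧ s) ∧ (s ∨ p) = max(0, a+b−1) on (0.43, 1.00) = 0.43
  → value = 0.4300
Under Zadeh (min–max):
  p ∧ s = min(a, b) on (0.65, 0.78) = 0.65
  s ∨ p = max(a, b) on (0.78, 0.65) = 0.78
  (p ∧ s) ∧ (s ∨ p) = min(a, b) on (0.65, 0.78) = 0.65
  → value = 0.6500
|0.4300 − 0.6500| = 0.220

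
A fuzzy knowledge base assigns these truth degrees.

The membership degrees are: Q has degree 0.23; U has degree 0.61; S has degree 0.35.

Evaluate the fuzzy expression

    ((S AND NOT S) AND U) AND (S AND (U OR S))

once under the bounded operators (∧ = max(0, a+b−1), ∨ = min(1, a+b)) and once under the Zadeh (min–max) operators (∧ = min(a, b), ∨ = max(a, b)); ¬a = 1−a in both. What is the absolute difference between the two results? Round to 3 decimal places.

0.350

Under bounded:
  NOT S = 1 − 0.35 = 0.65
  S AND NOT S = max(0, a+b−1) on (0.35, 0.65) = 0.00
  (S AND NOT S) AND U = max(0, a+b−1) on (0.00, 0.61) = 0.00
  U OR S = min(1, a+b) on (0.61, 0.35) = 0.96
  S AND (U OR S) = max(0, a+b−1) on (0.35, 0.96) = 0.31
  ((S AND NOT S) AND U) AND (S AND (U OR S)) = max(0, a+b−1) on (0.00, 0.31) = 0.00
  → value = 0.0000
Under Zadeh (min–max):
  NOT S = 1 − 0.35 = 0.65
  S AND NOT S = min(a, b) on (0.35, 0.65) = 0.35
  (S AND NOT S) AND U = min(a, b) on (0.35, 0.61) = 0.35
  U OR S = max(a, b) on (0.61, 0.35) = 0.61
  S AND (U OR S) = min(a, b) on (0.35, 0.61) = 0.35
  ((S AND NOT S) AND U) AND (S AND (U OR S)) = min(a, b) on (0.35, 0.35) = 0.35
  → value = 0.3500
|0.0000 − 0.3500| = 0.350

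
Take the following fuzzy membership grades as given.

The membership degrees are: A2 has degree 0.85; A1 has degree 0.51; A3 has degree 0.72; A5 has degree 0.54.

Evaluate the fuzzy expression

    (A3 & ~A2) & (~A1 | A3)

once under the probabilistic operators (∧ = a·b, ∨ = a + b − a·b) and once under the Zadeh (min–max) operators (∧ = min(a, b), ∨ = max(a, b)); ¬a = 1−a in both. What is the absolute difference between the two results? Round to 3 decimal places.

Under probabilistic:
  ~A2 = 1 − 0.8500 = 0.1500
  A3 & ~A2 = a·b on (0.7200, 0.1500) = 0.1080
  ~A1 = 1 − 0.5100 = 0.4900
  ~A1 | A3 = a + b − a·b on (0.4900, 0.7200) = 0.8572
  (A3 & ~A2) & (~A1 | A3) = a·b on (0.1080, 0.8572) = 0.0926
  → value = 0.0926
Under Zadeh (min–max):
  ~A2 = 1 − 0.85 = 0.15
  A3 & ~A2 = min(a, b) on (0.72, 0.15) = 0.15
  ~A1 = 1 − 0.51 = 0.49
  ~A1 | A3 = max(a, b) on (0.49, 0.72) = 0.72
  (A3 & ~A2) & (~A1 | A3) = min(a, b) on (0.15, 0.72) = 0.15
  → value = 0.1500
|0.0926 − 0.1500| = 0.057

0.057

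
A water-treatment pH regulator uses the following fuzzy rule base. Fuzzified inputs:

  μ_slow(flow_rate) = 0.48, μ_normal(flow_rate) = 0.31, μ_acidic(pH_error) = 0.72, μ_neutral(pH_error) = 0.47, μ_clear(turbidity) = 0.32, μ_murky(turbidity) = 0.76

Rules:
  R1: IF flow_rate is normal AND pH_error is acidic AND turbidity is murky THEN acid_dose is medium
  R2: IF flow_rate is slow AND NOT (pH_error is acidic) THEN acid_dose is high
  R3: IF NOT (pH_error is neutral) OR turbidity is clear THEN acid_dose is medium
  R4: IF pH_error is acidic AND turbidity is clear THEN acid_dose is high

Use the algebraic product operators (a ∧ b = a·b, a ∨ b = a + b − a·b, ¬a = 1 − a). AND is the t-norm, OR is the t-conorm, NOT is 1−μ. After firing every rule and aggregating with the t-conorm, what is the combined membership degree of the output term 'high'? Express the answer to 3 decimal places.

0.334

R1: normal=0.31, acidic=0.72, murky=0.76; AND[a·b] → w = 0.1696
R2: slow=0.48, ¬acidic=1−0.72=0.28; AND[a·b] → w = 0.1344
R3: ¬neutral=1−0.47=0.53, clear=0.32; OR[a + b − a·b] → w = 0.6804
R4: acidic=0.72, clear=0.32; AND[a·b] → w = 0.2304
Rules with consequent 'high': {R2, R4} → strengths 0.1344, 0.2304
Aggregate via t-conorm [a + b − a·b]: 0.3338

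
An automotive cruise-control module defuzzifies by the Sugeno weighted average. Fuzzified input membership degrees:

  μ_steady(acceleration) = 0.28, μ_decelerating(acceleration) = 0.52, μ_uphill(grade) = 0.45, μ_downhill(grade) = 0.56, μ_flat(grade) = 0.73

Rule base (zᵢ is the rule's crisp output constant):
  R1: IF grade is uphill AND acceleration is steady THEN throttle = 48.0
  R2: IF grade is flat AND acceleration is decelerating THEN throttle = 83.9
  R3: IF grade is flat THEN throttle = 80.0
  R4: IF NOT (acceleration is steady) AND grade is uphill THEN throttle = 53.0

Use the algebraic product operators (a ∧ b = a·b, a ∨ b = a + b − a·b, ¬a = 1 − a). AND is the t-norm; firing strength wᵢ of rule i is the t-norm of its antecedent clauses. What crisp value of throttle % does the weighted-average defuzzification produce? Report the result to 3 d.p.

R1 (z=48.0): uphill=0.45, steady=0.28; AND[a·b] → w = 0.1260
R2 (z=83.9): flat=0.73, decelerating=0.52; AND[a·b] → w = 0.3796
R3 (z=80.0): flat=0.73 → w = 0.7300
R4 (z=53.0): ¬steady=1−0.28=0.72, uphill=0.45; AND[a·b] → w = 0.3240
Weighted average = (0.1260·48.0 + 0.3796·83.9 + 0.7300·80.0 + 0.3240·53.0) / (0.1260 + 0.3796 + 0.7300 + 0.3240)
  = 113.4684 / 1.5596 = 72.755

72.755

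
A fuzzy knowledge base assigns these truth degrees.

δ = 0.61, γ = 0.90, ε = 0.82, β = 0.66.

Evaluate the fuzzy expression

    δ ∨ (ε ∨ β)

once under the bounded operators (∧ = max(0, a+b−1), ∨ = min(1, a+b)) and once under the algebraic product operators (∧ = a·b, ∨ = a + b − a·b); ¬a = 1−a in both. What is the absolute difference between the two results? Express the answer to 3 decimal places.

0.024

Under bounded:
  ε ∨ β = min(1, a+b) on (0.82, 0.66) = 1.00
  δ ∨ (ε ∨ β) = min(1, a+b) on (0.61, 1.00) = 1.00
  → value = 1.0000
Under algebraic product:
  ε ∨ β = a + b − a·b on (0.8200, 0.6600) = 0.9388
  δ ∨ (ε ∨ β) = a + b − a·b on (0.6100, 0.9388) = 0.9761
  → value = 0.9761
|1.0000 − 0.9761| = 0.024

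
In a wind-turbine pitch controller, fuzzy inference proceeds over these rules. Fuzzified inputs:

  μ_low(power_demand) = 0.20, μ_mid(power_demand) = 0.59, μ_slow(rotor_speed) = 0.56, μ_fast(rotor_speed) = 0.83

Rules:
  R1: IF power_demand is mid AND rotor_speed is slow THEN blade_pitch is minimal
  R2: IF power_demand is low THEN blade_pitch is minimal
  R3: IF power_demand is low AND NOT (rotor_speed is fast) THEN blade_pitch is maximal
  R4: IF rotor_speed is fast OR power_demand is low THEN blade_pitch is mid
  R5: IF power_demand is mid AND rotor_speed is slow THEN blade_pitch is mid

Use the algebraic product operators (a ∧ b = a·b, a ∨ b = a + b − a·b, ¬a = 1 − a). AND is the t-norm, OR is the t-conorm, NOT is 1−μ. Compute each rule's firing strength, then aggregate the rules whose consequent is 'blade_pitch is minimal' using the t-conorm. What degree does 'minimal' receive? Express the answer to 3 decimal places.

R1: mid=0.59, slow=0.56; AND[a·b] → w = 0.3304
R2: low=0.20 → w = 0.2000
R3: low=0.20, ¬fast=1−0.83=0.17; AND[a·b] → w = 0.0340
R4: fast=0.83, low=0.20; OR[a + b − a·b] → w = 0.8640
R5: mid=0.59, slow=0.56; AND[a·b] → w = 0.3304
Rules with consequent 'minimal': {R1, R2} → strengths 0.3304, 0.2000
Aggregate via t-conorm [a + b − a·b]: 0.4643

0.464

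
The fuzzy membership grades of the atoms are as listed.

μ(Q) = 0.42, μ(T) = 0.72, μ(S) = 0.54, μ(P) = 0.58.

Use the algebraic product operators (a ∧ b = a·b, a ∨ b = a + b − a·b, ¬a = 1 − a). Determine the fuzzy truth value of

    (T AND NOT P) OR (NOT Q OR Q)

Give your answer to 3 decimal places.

0.830

NOT P = 1 − 0.5800 = 0.4200
T AND NOT P = a·b on (0.7200, 0.4200) = 0.3024
NOT Q = 1 − 0.4200 = 0.5800
NOT Q OR Q = a + b − a·b on (0.5800, 0.4200) = 0.7564
(T AND NOT P) OR (NOT Q OR Q) = a + b − a·b on (0.3024, 0.7564) = 0.8301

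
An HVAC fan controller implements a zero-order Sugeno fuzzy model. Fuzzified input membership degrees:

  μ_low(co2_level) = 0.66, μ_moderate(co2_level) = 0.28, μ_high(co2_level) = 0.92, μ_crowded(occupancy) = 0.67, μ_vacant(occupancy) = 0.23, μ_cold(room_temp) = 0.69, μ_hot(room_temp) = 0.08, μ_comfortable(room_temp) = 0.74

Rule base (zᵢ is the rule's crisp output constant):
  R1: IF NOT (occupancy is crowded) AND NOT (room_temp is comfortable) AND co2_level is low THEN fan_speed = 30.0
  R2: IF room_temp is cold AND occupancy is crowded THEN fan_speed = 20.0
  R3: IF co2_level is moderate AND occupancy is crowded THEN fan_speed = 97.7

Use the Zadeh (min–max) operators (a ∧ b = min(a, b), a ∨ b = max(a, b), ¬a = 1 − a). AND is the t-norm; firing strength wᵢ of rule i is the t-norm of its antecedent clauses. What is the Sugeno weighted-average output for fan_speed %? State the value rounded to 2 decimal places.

R1 (z=30.0): ¬crowded=1−0.67=0.33, ¬comfortable=1−0.74=0.26, low=0.66; AND[min(a, b)] → w = 0.26
R2 (z=20.0): cold=0.69, crowded=0.67; AND[min(a, b)] → w = 0.67
R3 (z=97.7): moderate=0.28, crowded=0.67; AND[min(a, b)] → w = 0.28
Weighted average = (0.26·30.0 + 0.67·20.0 + 0.28·97.7) / (0.26 + 0.67 + 0.28)
  = 48.5560 / 1.2100 = 40.13

40.13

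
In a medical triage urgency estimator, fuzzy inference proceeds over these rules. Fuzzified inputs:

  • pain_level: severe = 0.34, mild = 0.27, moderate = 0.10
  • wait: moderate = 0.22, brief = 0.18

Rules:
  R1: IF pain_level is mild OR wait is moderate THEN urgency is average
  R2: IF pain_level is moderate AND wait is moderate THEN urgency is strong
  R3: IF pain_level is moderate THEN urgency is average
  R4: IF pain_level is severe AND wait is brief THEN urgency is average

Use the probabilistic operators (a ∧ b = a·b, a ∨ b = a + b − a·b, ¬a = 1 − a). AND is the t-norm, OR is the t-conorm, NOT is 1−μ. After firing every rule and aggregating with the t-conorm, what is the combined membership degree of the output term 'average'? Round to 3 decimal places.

0.519

R1: mild=0.27, moderate=0.22; OR[a + b − a·b] → w = 0.4306
R2: moderate=0.10, moderate=0.22; AND[a·b] → w = 0.0220
R3: moderate=0.10 → w = 0.1000
R4: severe=0.34, brief=0.18; AND[a·b] → w = 0.0612
Rules with consequent 'average': {R1, R3, R4} → strengths 0.4306, 0.1000, 0.0612
Aggregate via t-conorm [a + b − a·b]: 0.5189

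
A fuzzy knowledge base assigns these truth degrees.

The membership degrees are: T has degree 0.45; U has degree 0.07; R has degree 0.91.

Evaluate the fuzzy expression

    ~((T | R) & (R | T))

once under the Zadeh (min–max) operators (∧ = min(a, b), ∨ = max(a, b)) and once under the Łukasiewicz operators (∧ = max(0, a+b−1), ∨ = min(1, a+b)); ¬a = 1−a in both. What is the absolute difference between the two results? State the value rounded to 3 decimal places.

0.090

Under Zadeh (min–max):
  T | R = max(a, b) on (0.45, 0.91) = 0.91
  R | T = max(a, b) on (0.91, 0.45) = 0.91
  (T | R) & (R | T) = min(a, b) on (0.91, 0.91) = 0.91
  ~((T | R) & (R | T)) = 1 − 0.91 = 0.09
  → value = 0.0900
Under Łukasiewicz:
  T | R = min(1, a+b) on (0.45, 0.91) = 1.00
  R | T = min(1, a+b) on (0.91, 0.45) = 1.00
  (T | R) & (R | T) = max(0, a+b−1) on (1.00, 1.00) = 1.00
  ~((T | R) & (R | T)) = 1 − 1.00 = 0.00
  → value = 0.0000
|0.0900 − 0.0000| = 0.090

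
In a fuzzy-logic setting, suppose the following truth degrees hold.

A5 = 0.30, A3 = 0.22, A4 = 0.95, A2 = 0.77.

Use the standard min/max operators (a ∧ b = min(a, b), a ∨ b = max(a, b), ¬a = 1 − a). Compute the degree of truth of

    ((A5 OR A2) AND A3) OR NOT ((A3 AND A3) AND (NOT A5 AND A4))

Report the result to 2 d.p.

0.78

A5 OR A2 = max(a, b) on (0.30, 0.77) = 0.77
(A5 OR A2) AND A3 = min(a, b) on (0.77, 0.22) = 0.22
A3 AND A3 = min(a, b) on (0.22, 0.22) = 0.22
NOT A5 = 1 − 0.30 = 0.70
NOT A5 AND A4 = min(a, b) on (0.70, 0.95) = 0.70
(A3 AND A3) AND (NOT A5 AND A4) = min(a, b) on (0.22, 0.70) = 0.22
NOT ((A3 AND A3) AND (NOT A5 AND A4)) = 1 − 0.22 = 0.78
((A5 OR A2) AND A3) OR NOT ((A3 AND A3) AND (NOT A5 AND A4)) = max(a, b) on (0.22, 0.78) = 0.78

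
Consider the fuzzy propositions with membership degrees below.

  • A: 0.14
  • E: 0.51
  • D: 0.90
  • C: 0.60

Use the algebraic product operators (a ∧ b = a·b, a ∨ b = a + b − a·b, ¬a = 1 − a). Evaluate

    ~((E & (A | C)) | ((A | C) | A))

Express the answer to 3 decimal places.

0.197

A | C = a + b − a·b on (0.1400, 0.6000) = 0.6560
E & (A | C) = a·b on (0.5100, 0.6560) = 0.3346
A | C = a + b − a·b on (0.1400, 0.6000) = 0.6560
(A | C) | A = a + b − a·b on (0.6560, 0.1400) = 0.7042
(E & (A | C)) | ((A | C) | A) = a + b − a·b on (0.3346, 0.7042) = 0.8031
~((E & (A | C)) | ((A | C) | A)) = 1 − 0.8031 = 0.1969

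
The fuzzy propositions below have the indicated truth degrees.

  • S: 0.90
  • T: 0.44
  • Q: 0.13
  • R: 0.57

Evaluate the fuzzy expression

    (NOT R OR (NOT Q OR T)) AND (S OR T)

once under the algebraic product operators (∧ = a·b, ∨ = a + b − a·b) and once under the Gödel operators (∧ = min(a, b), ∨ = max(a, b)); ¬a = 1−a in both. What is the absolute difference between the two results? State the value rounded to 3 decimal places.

Under algebraic product:
  NOT R = 1 − 0.5700 = 0.4300
  NOT Q = 1 − 0.1300 = 0.8700
  NOT Q OR T = a + b − a·b on (0.8700, 0.4400) = 0.9272
  NOT R OR (NOT Q OR T) = a + b − a·b on (0.4300, 0.9272) = 0.9585
  S OR T = a + b − a·b on (0.9000, 0.4400) = 0.9440
  (NOT R OR (NOT Q OR T)) AND (S OR T) = a·b on (0.9585, 0.9440) = 0.9048
  → value = 0.9048
Under Gödel:
  NOT R = 1 − 0.57 = 0.43
  NOT Q = 1 − 0.13 = 0.87
  NOT Q OR T = max(a, b) on (0.87, 0.44) = 0.87
  NOT R OR (NOT Q OR T) = max(a, b) on (0.43, 0.87) = 0.87
  S OR T = max(a, b) on (0.90, 0.44) = 0.90
  (NOT R OR (NOT Q OR T)) AND (S OR T) = min(a, b) on (0.87, 0.90) = 0.87
  → value = 0.8700
|0.9048 − 0.8700| = 0.035

0.035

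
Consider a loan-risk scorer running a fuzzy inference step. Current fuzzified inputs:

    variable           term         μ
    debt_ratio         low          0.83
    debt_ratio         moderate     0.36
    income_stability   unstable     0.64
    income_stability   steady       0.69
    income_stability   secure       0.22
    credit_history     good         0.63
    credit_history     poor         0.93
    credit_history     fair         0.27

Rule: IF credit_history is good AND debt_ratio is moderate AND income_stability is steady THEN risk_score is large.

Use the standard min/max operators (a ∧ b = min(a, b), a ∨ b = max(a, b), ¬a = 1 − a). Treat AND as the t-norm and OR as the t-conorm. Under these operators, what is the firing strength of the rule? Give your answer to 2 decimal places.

firing strength: good=0.63, moderate=0.36, steady=0.69; AND[min(a, b)] → w = 0.36

0.36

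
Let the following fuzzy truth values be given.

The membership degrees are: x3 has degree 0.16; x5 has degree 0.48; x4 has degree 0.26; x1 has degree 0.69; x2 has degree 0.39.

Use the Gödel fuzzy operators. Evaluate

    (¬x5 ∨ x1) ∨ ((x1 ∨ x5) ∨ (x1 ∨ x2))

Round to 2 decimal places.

0.69

¬x5 = 1 − 0.48 = 0.52
¬x5 ∨ x1 = max(a, b) on (0.52, 0.69) = 0.69
x1 ∨ x5 = max(a, b) on (0.69, 0.48) = 0.69
x1 ∨ x2 = max(a, b) on (0.69, 0.39) = 0.69
(x1 ∨ x5) ∨ (x1 ∨ x2) = max(a, b) on (0.69, 0.69) = 0.69
(¬x5 ∨ x1) ∨ ((x1 ∨ x5) ∨ (x1 ∨ x2)) = max(a, b) on (0.69, 0.69) = 0.69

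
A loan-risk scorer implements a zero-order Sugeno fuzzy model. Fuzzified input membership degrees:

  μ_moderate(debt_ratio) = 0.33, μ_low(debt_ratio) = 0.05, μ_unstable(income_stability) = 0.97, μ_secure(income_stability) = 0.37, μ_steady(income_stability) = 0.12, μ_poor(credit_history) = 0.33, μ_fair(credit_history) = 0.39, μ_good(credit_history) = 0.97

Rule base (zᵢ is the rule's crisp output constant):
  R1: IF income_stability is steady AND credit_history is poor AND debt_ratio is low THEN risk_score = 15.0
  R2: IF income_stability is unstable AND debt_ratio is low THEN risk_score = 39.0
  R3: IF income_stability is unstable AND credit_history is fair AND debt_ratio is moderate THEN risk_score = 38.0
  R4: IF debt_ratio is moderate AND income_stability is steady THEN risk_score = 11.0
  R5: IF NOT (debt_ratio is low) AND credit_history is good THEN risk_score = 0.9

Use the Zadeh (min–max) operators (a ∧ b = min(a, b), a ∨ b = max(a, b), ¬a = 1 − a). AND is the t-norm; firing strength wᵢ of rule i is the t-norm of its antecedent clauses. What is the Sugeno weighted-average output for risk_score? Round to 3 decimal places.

11.610

R1 (z=15.0): steady=0.12, poor=0.33, low=0.05; AND[min(a, b)] → w = 0.05
R2 (z=39.0): unstable=0.97, low=0.05; AND[min(a, b)] → w = 0.05
R3 (z=38.0): unstable=0.97, fair=0.39, moderate=0.33; AND[min(a, b)] → w = 0.33
R4 (z=11.0): moderate=0.33, steady=0.12; AND[min(a, b)] → w = 0.12
R5 (z=0.9): ¬low=1−0.05=0.95, good=0.97; AND[min(a, b)] → w = 0.95
Weighted average = (0.05·15.0 + 0.05·39.0 + 0.33·38.0 + 0.12·11.0 + 0.95·0.9) / (0.05 + 0.05 + 0.33 + 0.12 + 0.95)
  = 17.4150 / 1.5000 = 11.610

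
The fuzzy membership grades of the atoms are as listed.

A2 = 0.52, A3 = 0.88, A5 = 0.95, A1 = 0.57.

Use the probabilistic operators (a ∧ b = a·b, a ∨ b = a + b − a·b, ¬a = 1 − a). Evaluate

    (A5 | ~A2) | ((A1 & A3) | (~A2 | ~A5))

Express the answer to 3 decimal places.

~A2 = 1 − 0.5200 = 0.4800
A5 | ~A2 = a + b − a·b on (0.9500, 0.4800) = 0.9740
A1 & A3 = a·b on (0.5700, 0.8800) = 0.5016
~A2 = 1 − 0.5200 = 0.4800
~A5 = 1 − 0.9500 = 0.0500
~A2 | ~A5 = a + b − a·b on (0.4800, 0.0500) = 0.5060
(A1 & A3) | (~A2 | ~A5) = a + b − a·b on (0.5016, 0.5060) = 0.7538
(A5 | ~A2) | ((A1 & A3) | (~A2 | ~A5)) = a + b − a·b on (0.9740, 0.7538) = 0.9936

0.994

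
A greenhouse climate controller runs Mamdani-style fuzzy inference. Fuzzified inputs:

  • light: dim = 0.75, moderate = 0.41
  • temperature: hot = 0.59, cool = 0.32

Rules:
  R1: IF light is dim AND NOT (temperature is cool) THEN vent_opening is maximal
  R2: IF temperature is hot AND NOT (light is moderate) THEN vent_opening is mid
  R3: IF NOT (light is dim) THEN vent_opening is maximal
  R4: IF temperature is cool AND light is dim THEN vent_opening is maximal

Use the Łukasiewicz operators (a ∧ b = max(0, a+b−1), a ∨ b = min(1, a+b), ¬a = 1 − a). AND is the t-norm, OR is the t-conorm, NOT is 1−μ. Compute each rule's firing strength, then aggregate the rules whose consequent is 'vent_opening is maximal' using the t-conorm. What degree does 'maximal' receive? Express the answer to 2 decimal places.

R1: dim=0.75, ¬cool=1−0.32=0.68; AND[max(0, a+b−1)] → w = 0.43
R2: hot=0.59, ¬moderate=1−0.41=0.59; AND[max(0, a+b−1)] → w = 0.18
R3: ¬dim=1−0.75=0.25 → w = 0.25
R4: cool=0.32, dim=0.75; AND[max(0, a+b−1)] → w = 0.07
Rules with consequent 'maximal': {R1, R3, R4} → strengths 0.43, 0.25, 0.07
Aggregate via t-conorm [min(1, a+b)]: 0.75

0.75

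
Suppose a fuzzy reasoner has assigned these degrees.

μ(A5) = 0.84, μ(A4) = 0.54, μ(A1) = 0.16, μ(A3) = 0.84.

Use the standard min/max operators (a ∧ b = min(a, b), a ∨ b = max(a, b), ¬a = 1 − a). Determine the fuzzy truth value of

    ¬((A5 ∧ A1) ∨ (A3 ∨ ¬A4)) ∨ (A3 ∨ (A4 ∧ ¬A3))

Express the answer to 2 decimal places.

A5 ∧ A1 = min(a, b) on (0.84, 0.16) = 0.16
¬A4 = 1 − 0.54 = 0.46
A3 ∨ ¬A4 = max(a, b) on (0.84, 0.46) = 0.84
(A5 ∧ A1) ∨ (A3 ∨ ¬A4) = max(a, b) on (0.16, 0.84) = 0.84
¬((A5 ∧ A1) ∨ (A3 ∨ ¬A4)) = 1 − 0.84 = 0.16
¬A3 = 1 − 0.84 = 0.16
A4 ∧ ¬A3 = min(a, b) on (0.54, 0.16) = 0.16
A3 ∨ (A4 ∧ ¬A3) = max(a, b) on (0.84, 0.16) = 0.84
¬((A5 ∧ A1) ∨ (A3 ∨ ¬A4)) ∨ (A3 ∨ (A4 ∧ ¬A3)) = max(a, b) on (0.16, 0.84) = 0.84

0.84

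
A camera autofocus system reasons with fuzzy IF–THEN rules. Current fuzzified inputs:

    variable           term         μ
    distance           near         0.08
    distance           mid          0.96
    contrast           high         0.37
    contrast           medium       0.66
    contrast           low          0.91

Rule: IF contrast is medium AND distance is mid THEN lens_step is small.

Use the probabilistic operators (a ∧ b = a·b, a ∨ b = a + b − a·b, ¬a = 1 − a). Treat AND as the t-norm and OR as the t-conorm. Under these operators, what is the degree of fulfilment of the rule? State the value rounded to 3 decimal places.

0.634

firing strength: medium=0.66, mid=0.96; AND[a·b] → w = 0.6336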